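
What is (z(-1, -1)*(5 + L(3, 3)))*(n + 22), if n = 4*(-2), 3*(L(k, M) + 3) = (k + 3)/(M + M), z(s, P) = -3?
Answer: -98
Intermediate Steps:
L(k, M) = -3 + (3 + k)/(6*M) (L(k, M) = -3 + ((k + 3)/(M + M))/3 = -3 + ((3 + k)/((2*M)))/3 = -3 + ((3 + k)*(1/(2*M)))/3 = -3 + ((3 + k)/(2*M))/3 = -3 + (3 + k)/(6*M))
n = -8
(z(-1, -1)*(5 + L(3, 3)))*(n + 22) = (-3*(5 + (⅙)*(3 + 3 - 18*3)/3))*(-8 + 22) = -3*(5 + (⅙)*(⅓)*(3 + 3 - 54))*14 = -3*(5 + (⅙)*(⅓)*(-48))*14 = -3*(5 - 8/3)*14 = -3*7/3*14 = -7*14 = -98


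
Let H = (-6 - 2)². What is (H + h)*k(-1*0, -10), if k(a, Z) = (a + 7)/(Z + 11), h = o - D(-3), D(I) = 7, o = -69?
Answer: -84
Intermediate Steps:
H = 64 (H = (-8)² = 64)
h = -76 (h = -69 - 1*7 = -69 - 7 = -76)
k(a, Z) = (7 + a)/(11 + Z)
(H + h)*k(-1*0, -10) = (64 - 76)*((7 - 1*0)/(11 - 10)) = -12*(7 + 0)/1 = -12*7 = -84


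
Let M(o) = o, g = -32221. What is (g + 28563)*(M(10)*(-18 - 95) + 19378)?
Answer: -66751184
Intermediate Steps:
(g + 28563)*(M(10)*(-18 - 95) + 19378) = (-32221 + 28563)*(10*(-18 - 95) + 19378) = -3658*(10*(-113) + 19378) = -3658*(-1130 + 19378) = -3658*18248 = -66751184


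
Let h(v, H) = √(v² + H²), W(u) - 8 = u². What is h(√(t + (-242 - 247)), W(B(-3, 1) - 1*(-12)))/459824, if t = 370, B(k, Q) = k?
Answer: √7802/459824 ≈ 0.00019209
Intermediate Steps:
W(u) = 8 + u²
h(v, H) = √(H² + v²)
h(√(t + (-242 - 247)), W(B(-3, 1) - 1*(-12)))/459824 = √((8 + (-3 - 1*(-12))²)² + (√(370 + (-242 - 247)))²)/459824 = √((8 + (-3 + 12)²)² + (√(370 - 489))²)*(1/459824) = √((8 + 9²)² + (√(-119))²)*(1/459824) = √((8 + 81)² + (I*√119)²)*(1/459824) = √(89² - 119)*(1/459824) = √(7921 - 119)*(1/459824) = √7802*(1/459824) = √7802/459824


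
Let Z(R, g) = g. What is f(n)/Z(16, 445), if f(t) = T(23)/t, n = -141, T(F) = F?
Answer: -23/62745 ≈ -0.00036656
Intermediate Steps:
f(t) = 23/t
f(n)/Z(16, 445) = (23/(-141))/445 = (23*(-1/141))*(1/445) = -23/141*1/445 = -23/62745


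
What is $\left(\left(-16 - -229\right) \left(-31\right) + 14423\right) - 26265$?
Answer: $-18445$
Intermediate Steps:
$\left(\left(-16 - -229\right) \left(-31\right) + 14423\right) - 26265 = \left(\left(-16 + 229\right) \left(-31\right) + 14423\right) - 26265 = \left(213 \left(-31\right) + 14423\right) - 26265 = \left(-6603 + 14423\right) - 26265 = 7820 - 26265 = -18445$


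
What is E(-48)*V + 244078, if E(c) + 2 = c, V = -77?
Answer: 247928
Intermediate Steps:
E(c) = -2 + c
E(-48)*V + 244078 = (-2 - 48)*(-77) + 244078 = -50*(-77) + 244078 = 3850 + 244078 = 247928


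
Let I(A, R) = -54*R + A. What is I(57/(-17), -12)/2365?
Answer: 10959/40205 ≈ 0.27258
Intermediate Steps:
I(A, R) = A - 54*R
I(57/(-17), -12)/2365 = (57/(-17) - 54*(-12))/2365 = (57*(-1/17) + 648)*(1/2365) = (-57/17 + 648)*(1/2365) = (10959/17)*(1/2365) = 10959/40205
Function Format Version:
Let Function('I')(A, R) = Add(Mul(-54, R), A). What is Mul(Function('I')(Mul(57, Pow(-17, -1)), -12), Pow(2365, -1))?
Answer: Rational(10959, 40205) ≈ 0.27258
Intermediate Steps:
Function('I')(A, R) = Add(A, Mul(-54, R))
Mul(Function('I')(Mul(57, Pow(-17, -1)), -12), Pow(2365, -1)) = Mul(Add(Mul(57, Pow(-17, -1)), Mul(-54, -12)), Pow(2365, -1)) = Mul(Add(Mul(57, Rational(-1, 17)), 648), Rational(1, 2365)) = Mul(Add(Rational(-57, 17), 648), Rational(1, 2365)) = Mul(Rational(10959, 17), Rational(1, 2365)) = Rational(10959, 40205)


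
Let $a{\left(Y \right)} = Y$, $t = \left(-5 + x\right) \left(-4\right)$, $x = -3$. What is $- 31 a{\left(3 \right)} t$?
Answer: $-2976$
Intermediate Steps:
$t = 32$ ($t = \left(-5 - 3\right) \left(-4\right) = \left(-8\right) \left(-4\right) = 32$)
$- 31 a{\left(3 \right)} t = \left(-31\right) 3 \cdot 32 = \left(-93\right) 32 = -2976$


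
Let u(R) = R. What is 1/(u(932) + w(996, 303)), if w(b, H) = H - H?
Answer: 1/932 ≈ 0.0010730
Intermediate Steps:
w(b, H) = 0
1/(u(932) + w(996, 303)) = 1/(932 + 0) = 1/932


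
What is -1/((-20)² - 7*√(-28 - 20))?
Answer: -25/10147 - 7*I*√3/40588 ≈ -0.0024638 - 0.00029872*I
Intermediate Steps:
-1/((-20)² - 7*√(-28 - 20)) = -1/(400 - 28*I*√3)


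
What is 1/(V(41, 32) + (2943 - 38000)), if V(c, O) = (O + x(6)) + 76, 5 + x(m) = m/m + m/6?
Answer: -1/34952 ≈ -2.8611e-5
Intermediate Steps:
x(m) = -4 + m/6 (x(m) = -5 + (m/m + m/6) = -5 + (1 + m*(⅙)) = -5 + (1 + m/6) = -4 + m/6)
V(c, O) = 73 + O (V(c, O) = (O + (-4 + (⅙)*6)) + 76 = (O + (-4 + 1)) + 76 = (O - 3) + 76 = (-3 + O) + 76 = 73 + O)
1/(V(41, 32) + (2943 - 38000)) = 1/((73 + 32) + (2943 - 38000)) = 1/(105 - 35057) = 1/(-34952) = -1/34952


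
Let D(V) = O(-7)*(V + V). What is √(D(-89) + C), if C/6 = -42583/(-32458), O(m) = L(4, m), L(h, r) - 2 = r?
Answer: √236481831011/16229 ≈ 29.965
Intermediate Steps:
L(h, r) = 2 + r
O(m) = 2 + m
C = 127749/16229 (C = 6*(-42583/(-32458)) = 6*(-42583*(-1/32458)) = 6*(42583/32458) = 127749/16229 ≈ 7.8717)
D(V) = -10*V (D(V) = (2 - 7)*(V + V) = -10*V)
√(D(-89) + C) = √(-10*(-89) + 127749/16229) = √(890 + 127749/16229) = √(14571559/16229) = √236481831011/16229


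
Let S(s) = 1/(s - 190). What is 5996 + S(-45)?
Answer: 1409059/235 ≈ 5996.0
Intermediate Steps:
S(s) = 1/(-190 + s)
5996 + S(-45) = 5996 + 1/(-190 - 45) = 5996 + 1/(-235) = 5996 - 1/235 = 1409059/235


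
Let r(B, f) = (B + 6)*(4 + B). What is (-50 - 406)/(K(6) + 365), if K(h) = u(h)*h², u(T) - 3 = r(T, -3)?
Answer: -456/4793 ≈ -0.095139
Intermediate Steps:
r(B, f) = (4 + B)*(6 + B) (r(B, f) = (6 + B)*(4 + B) = (4 + B)*(6 + B))
u(T) = 27 + T² + 10*T (u(T) = 3 + (24 + T² + 10*T) = 27 + T² + 10*T)
K(h) = h²*(27 + h² + 10*h) (K(h) = (27 + h² + 10*h)*h² = h²*(27 + h² + 10*h))
(-50 - 406)/(K(6) + 365) = (-50 - 406)/(6²*(27 + 6² + 10*6) + 365) = -456/(36*(27 + 36 + 60) + 365) = -456/(36*123 + 365) = -456/(4428 + 365) = -456/4793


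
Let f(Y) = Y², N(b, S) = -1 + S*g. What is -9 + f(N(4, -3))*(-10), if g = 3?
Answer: -1009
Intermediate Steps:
N(b, S) = -1 + 3*S (N(b, S) = -1 + S*3 = -1 + 3*S)
-9 + f(N(4, -3))*(-10) = -9 + (-1 + 3*(-3))²*(-10) = -9 + (-1 - 9)²*(-10) = -9 + (-10)²*(-10) = -9 + 100*(-10) = -9 - 1000 = -1009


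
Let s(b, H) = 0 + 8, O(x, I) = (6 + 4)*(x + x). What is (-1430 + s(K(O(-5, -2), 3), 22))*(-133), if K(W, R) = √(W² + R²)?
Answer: 189126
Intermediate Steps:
O(x, I) = 20*x (O(x, I) = 10*(2*x) = 20*x)
K(W, R) = √(R² + W²)
s(b, H) = 8
(-1430 + s(K(O(-5, -2), 3), 22))*(-133) = (-1430 + 8)*(-133) = -1422*(-133) = 189126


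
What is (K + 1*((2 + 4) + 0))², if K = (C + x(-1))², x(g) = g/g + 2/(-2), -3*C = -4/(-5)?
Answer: 1865956/50625 ≈ 36.858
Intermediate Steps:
C = -4/15 (C = -(-4)/(3*(-5)) = -(-4)*(-1)/(3*5) = -⅓*⅘ = -4/15 ≈ -0.26667)
x(g) = 0 (x(g) = 1 + 2*(-½) = 1 - 1 = 0)
K = 16/225 (K = (-4/15 + 0)² = (-4/15)² = 16/225 ≈ 0.071111)
(K + 1*((2 + 4) + 0))² = (16/225 + 1*((2 + 4) + 0))² = (16/225 + 1*(6 + 0))² = (16/225 + 1*6)² = (16/225 + 6)² = (1366/225)² = 1865956/50625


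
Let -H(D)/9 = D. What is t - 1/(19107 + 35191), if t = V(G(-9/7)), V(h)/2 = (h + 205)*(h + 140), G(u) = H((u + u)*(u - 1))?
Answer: 3454374034383/130369498 ≈ 26497.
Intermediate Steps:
H(D) = -9*D
G(u) = -18*u*(-1 + u) (G(u) = -9*(u + u)*(u - 1) = -9*2*u*(-1 + u) = -18*u*(-1 + u))
V(h) = 2*(140 + h)*(205 + h) (V(h) = 2*((h + 205)*(h + 140)) = 2*((205 + h)*(140 + h)) = 2*((140 + h)*(205 + h)) = 2*(140 + h)*(205 + h))
t = 63618808/2401 (t = 57400 + 2*(18*(-9/7)*(1 - (-9)/7))² + 690*(18*(-9/7)*(1 - (-9)/7)) = 57400 + 2*(18*(-9*⅐)*(1 - (-9)/7))² + 690*(18*(-9*⅐)*(1 - (-9)/7)) = 57400 + 2*(18*(-9/7)*(1 - 1*(-9/7)))² + 690*(18*(-9/7)*(1 - 1*(-9/7))) = 57400 + 2*(18*(-9/7)*(1 + 9/7))² + 690*(18*(-9/7)*(1 + 9/7)) = 57400 + 2*(18*(-9/7)*(16/7))² + 690*(18*(-9/7)*(16/7)) = 57400 + 2*(-2592/49)² + 690*(-2592/49) = 57400 + 2*(6718464/2401) - 1788480/49 = 57400 + 13436928/2401 - 1788480/49 = 63618808/2401 ≈ 26497.)
t - 1/(19107 + 35191) = 63618808/2401 - 1/(19107 + 35191) = 63618808/2401 - 1/54298 = 3454374034383/130369498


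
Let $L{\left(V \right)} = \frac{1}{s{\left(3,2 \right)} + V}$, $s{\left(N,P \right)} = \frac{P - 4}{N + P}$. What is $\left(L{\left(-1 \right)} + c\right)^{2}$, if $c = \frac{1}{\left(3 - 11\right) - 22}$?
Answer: $\frac{24649}{44100} \approx 0.55893$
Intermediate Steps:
$s{\left(N,P \right)} = \frac{-4 + P}{N + P}$
$L{\left(V \right)} = \frac{1}{- \frac{2}{5} + V}$ ($L{\left(V \right)} = \frac{1}{\frac{-4 + 2}{3 + 2} + V} = \frac{1}{\frac{1}{5} \left(-2\right) + V} = \frac{1}{- \frac{2}{5} + V}$)
$c = - \frac{1}{30}$ ($c = \frac{1}{\left(3 - 11\right) - 22} = \frac{1}{-8 - 22} = \frac{1}{-30} = - \frac{1}{30} \approx -0.033333$)
$\left(L{\left(-1 \right)} + c\right)^{2} = \left(\frac{5}{-2 + 5 \left(-1\right)} - \frac{1}{30}\right)^{2} = \left(\frac{5}{-2 - 5} - \frac{1}{30}\right)^{2} = \left(\frac{5}{-7} - \frac{1}{30}\right)^{2} = \left(5 \left(- \frac{1}{7}\right) - \frac{1}{30}\right)^{2} = \left(- \frac{5}{7} - \frac{1}{30}\right)^{2} = \left(- \frac{157}{210}\right)^{2} = \frac{24649}{44100}$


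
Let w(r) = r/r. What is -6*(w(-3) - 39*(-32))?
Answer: -7494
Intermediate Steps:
w(r) = 1
-6*(w(-3) - 39*(-32)) = -6*(1 - 39*(-32)) = -6*(1 + 1248) = -6*1249 = -7494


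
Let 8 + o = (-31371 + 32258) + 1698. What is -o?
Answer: -2577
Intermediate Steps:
o = 2577 (o = -8 + ((-31371 + 32258) + 1698) = -8 + (887 + 1698) = -8 + 2585 = 2577)
-o = -1*2577 = -2577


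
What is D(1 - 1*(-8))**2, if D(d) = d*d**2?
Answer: 531441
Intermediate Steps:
D(d) = d**3
D(1 - 1*(-8))**2 = ((1 - 1*(-8))**3)**2 = ((1 + 8)**3)**2 = (9**3)**2 = 729**2 = 531441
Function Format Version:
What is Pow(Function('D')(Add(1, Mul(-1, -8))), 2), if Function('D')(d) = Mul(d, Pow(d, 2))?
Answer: 531441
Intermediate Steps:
Function('D')(d) = Pow(d, 3)
Pow(Function('D')(Add(1, Mul(-1, -8))), 2) = Pow(Pow(Add(1, Mul(-1, -8)), 3), 2) = Pow(Pow(Add(1, 8), 3), 2) = Pow(Pow(9, 3), 2) = Pow(729, 2) = 531441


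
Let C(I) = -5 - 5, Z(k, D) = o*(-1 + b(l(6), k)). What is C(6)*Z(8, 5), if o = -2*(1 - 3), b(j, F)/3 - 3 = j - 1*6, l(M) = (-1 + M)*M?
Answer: -3200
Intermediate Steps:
l(M) = M*(-1 + M)
b(j, F) = -9 + 3*j (b(j, F) = 9 + 3*(j - 1*6) = 9 + 3*(j - 6) = 9 + 3*(-6 + j) = 9 + (-18 + 3*j) = -9 + 3*j)
o = 4 (o = -2*(-2) = 4)
Z(k, D) = 320 (Z(k, D) = 4*(-1 + (-9 + 3*(6*(-1 + 6)))) = 4*(-1 + (-9 + 3*(6*5))) = 4*(-1 + (-9 + 3*30)) = 4*(-1 + (-9 + 90)) = 4*(-1 + 81) = 4*80 = 320)
C(I) = -10
C(6)*Z(8, 5) = -10*320 = -3200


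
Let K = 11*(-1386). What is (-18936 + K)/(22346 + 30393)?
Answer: -34182/52739 ≈ -0.64814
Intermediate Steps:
K = -15246
(-18936 + K)/(22346 + 30393) = (-18936 - 15246)/(22346 + 30393) = -34182/52739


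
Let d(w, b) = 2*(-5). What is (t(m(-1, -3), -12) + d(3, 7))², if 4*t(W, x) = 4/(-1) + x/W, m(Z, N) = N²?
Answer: 1156/9 ≈ 128.44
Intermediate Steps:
t(W, x) = -1 + x/(4*W) (t(W, x) = (4/(-1) + x/W)/4 = (4*(-1) + x/W)/4 = (-4 + x/W)/4 = -1 + x/(4*W))
d(w, b) = -10
(t(m(-1, -3), -12) + d(3, 7))² = ((-1*(-3)² + (¼)*(-12))/((-3)²) - 10)² = ((-1*9 - 3)/9 - 10)² = ((-9 - 3)/9 - 10)² = ((⅑)*(-12) - 10)² = (-4/3 - 10)² = (-34/3)² = 1156/9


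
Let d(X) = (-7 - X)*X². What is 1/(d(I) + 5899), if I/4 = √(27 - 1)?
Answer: -2987/63069127 - 1664*√26/63069127 ≈ -0.00018189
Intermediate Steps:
I = 4*√26 (I = 4*√(27 - 1) = 4*√26 ≈ 20.396)
d(X) = X²*(-7 - X)
1/(d(I) + 5899) = 1/((4*√26)²*(-7 - 4*√26) + 5899) = 1/(416*(-7 - 4*√26) + 5899) = 1/((-2912 - 1664*√26) + 5899) = 1/(2987 - 1664*√26)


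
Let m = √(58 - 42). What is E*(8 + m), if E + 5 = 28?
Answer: 276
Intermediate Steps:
E = 23 (E = -5 + 28 = 23)
m = 4 (m = √16 = 4)
E*(8 + m) = 23*(8 + 4) = 23*12 = 276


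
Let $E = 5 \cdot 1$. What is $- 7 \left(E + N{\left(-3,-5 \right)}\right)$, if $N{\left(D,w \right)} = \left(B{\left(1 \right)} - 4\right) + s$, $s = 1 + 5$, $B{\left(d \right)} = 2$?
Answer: $-63$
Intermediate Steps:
$s = 6$
$N{\left(D,w \right)} = 4$ ($N{\left(D,w \right)} = \left(2 - 4\right) + 6 = -2 + 6 = 4$)
$E = 5$
$- 7 \left(E + N{\left(-3,-5 \right)}\right) = - 7 \left(5 + 4\right) = \left(-7\right) 9 = -63$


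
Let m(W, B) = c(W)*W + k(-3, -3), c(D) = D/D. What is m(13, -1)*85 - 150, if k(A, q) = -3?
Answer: 700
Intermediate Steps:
c(D) = 1
m(W, B) = -3 + W (m(W, B) = 1*W - 3 = W - 3 = -3 + W)
m(13, -1)*85 - 150 = (-3 + 13)*85 - 150 = 10*85 - 150 = 850 - 150 = 700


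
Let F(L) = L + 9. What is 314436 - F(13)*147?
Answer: 311202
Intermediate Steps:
F(L) = 9 + L
314436 - F(13)*147 = 314436 - (9 + 13)*147 = 314436 - 22*147 = 314436 - 1*3234 = 314436 - 3234 = 311202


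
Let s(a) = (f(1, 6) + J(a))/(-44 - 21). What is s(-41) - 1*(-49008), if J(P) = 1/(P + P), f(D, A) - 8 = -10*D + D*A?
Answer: 261212313/5330 ≈ 49008.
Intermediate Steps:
f(D, A) = 8 - 10*D + A*D (f(D, A) = 8 + (-10*D + D*A) = 8 + (-10*D + A*D) = 8 - 10*D + A*D)
J(P) = 1/(2*P)
s(a) = -4/65 - 1/(130*a) (s(a) = ((8 - 10*1 + 6*1) + 1/(2*a))/(-44 - 21) = ((8 - 10 + 6) + 1/(2*a))/(-65) = (4 + 1/(2*a))*(-1/65) = -4/65 - 1/(130*a))
s(-41) - 1*(-49008) = (1/130)*(-1 - 8*(-41))/(-41) - 1*(-49008) = (1/130)*(-1/41)*(-1 + 328) + 49008 = (1/130)*(-1/41)*327 + 49008 = -327/5330 + 49008 = 261212313/5330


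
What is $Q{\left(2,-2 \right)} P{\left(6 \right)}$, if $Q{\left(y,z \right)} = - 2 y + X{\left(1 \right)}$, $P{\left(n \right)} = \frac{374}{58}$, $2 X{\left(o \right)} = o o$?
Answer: $- \frac{1309}{58} \approx -22.569$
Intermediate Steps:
$X{\left(o \right)} = \frac{o^{2}}{2}$ ($X{\left(o \right)} = \frac{o o}{2} = \frac{o^{2}}{2}$)
$P{\left(n \right)} = \frac{187}{29}$ ($P{\left(n \right)} = 374 \cdot \frac{1}{58} = \frac{187}{29}$)
$Q{\left(y,z \right)} = \frac{1}{2} - 2 y$ ($Q{\left(y,z \right)} = - 2 y + \frac{1^{2}}{2} = - 2 y + \frac{1}{2} \cdot 1 = - 2 y + \frac{1}{2} = \frac{1}{2} - 2 y$)
$Q{\left(2,-2 \right)} P{\left(6 \right)} = \left(\frac{1}{2} - 4\right) \frac{187}{29} = \left(- \frac{7}{2}\right) \frac{187}{29} = - \frac{1309}{58}$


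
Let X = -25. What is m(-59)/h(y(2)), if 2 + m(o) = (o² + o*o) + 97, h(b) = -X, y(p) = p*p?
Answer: 7057/25 ≈ 282.28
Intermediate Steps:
y(p) = p²
h(b) = 25 (h(b) = -1*(-25) = 25)
m(o) = 95 + 2*o² (m(o) = -2 + ((o² + o*o) + 97) = -2 + ((o² + o²) + 97) = -2 + (2*o² + 97) = -2 + (97 + 2*o²) = 95 + 2*o²)
m(-59)/h(y(2)) = (95 + 2*(-59)²)/25 = (95 + 2*3481)*(1/25) = (95 + 6962)*(1/25) = 7057*(1/25) = 7057/25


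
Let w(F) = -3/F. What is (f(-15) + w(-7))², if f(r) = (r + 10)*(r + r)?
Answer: 1108809/49 ≈ 22629.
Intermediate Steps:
f(r) = 2*r*(10 + r) (f(r) = (10 + r)*(2*r) = 2*r*(10 + r))
(f(-15) + w(-7))² = (2*(-15)*(10 - 15) - 3/(-7))² = (2*(-15)*(-5) - 3*(-⅐))² = (150 + 3/7)² = (1053/7)² = 1108809/49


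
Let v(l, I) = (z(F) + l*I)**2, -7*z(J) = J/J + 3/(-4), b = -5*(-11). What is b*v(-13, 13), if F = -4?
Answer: 1232070895/784 ≈ 1.5715e+6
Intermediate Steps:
b = 55
z(J) = -1/28 (z(J) = -(J/J + 3/(-4))/7 = -(1 + 3*(-1/4))/7 = -(1 - 3/4)/7 = -1/7*1/4 = -1/28)
v(l, I) = (-1/28 + I*l)**2 (v(l, I) = (-1/28 + l*I)**2 = (-1/28 + I*l)**2)
b*v(-13, 13) = 55*((-1 + 28*13*(-13))**2/784) = 55*((-1 - 4732)**2/784) = 55*((1/784)*(-4733)**2) = 55*((1/784)*22401289) = 55*(22401289/784) = 1232070895/784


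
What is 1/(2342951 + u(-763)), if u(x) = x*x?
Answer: 1/2925120 ≈ 3.4187e-7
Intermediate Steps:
u(x) = x**2
1/(2342951 + u(-763)) = 1/(2342951 + (-763)**2) = 1/(2342951 + 582169) = 1/2925120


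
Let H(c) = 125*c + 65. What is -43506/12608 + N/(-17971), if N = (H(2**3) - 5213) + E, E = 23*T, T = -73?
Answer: -354189755/113289184 ≈ -3.1264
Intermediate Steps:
E = -1679 (E = 23*(-73) = -1679)
H(c) = 65 + 125*c
N = -5827 (N = ((65 + 125*2**3) - 5213) - 1679 = ((65 + 125*8) - 5213) - 1679 = ((65 + 1000) - 5213) - 1679 = (1065 - 5213) - 1679 = -4148 - 1679 = -5827)
-43506/12608 + N/(-17971) = -43506/12608 - 5827/(-17971) = -43506*1/12608 - 5827*(-1/17971) = -21753/6304 + 5827/17971 = -354189755/113289184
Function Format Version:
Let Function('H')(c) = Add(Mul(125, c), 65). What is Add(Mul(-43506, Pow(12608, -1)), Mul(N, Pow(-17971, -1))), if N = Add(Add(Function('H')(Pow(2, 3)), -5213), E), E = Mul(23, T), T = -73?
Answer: Rational(-354189755, 113289184) ≈ -3.1264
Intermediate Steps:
E = -1679 (E = Mul(23, -73) = -1679)
Function('H')(c) = Add(65, Mul(125, c))
N = -5827 (N = Add(Add(Add(65, Mul(125, Pow(2, 3))), -5213), -1679) = Add(Add(Add(65, Mul(125, 8)), -5213), -1679) = Add(Add(Add(65, 1000), -5213), -1679) = Add(Add(1065, -5213), -1679) = Add(-4148, -1679) = -5827)
Add(Mul(-43506, Pow(12608, -1)), Mul(N, Pow(-17971, -1))) = Add(Mul(-43506, Pow(12608, -1)), Mul(-5827, Pow(-17971, -1))) = Add(Mul(-43506, Rational(1, 12608)), Mul(-5827, Rational(-1, 17971))) = Add(Rational(-21753, 6304), Rational(5827, 17971)) = Rational(-354189755, 113289184)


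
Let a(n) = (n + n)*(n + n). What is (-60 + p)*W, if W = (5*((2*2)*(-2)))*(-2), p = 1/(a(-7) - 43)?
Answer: -734320/153 ≈ -4799.5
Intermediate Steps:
a(n) = 4*n² (a(n) = (2*n)*(2*n) = 4*n²)
p = 1/153 (p = 1/(4*(-7)² - 43) = 1/(4*49 - 43) = 1/(196 - 43) = 1/153 ≈ 0.0065359)
W = 80 (W = (5*(4*(-2)))*(-2) = (5*(-8))*(-2) = -40*(-2) = 80)
(-60 + p)*W = (-60 + 1/153)*80 = -9179/153*80 = -734320/153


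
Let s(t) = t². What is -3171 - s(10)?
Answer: -3271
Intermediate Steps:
-3171 - s(10) = -3171 - 1*10² = -3171 - 1*100 = -3171 - 100 = -3271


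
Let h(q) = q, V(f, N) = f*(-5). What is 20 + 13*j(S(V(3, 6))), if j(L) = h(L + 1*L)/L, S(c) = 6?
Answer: 46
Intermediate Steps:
V(f, N) = -5*f
j(L) = 2 (j(L) = (L + 1*L)/L = (L + L)/L = (2*L)/L = 2)
20 + 13*j(S(V(3, 6))) = 20 + 13*2 = 20 + 26 = 46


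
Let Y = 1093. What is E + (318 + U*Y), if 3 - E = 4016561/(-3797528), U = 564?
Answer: 2342216753705/3797528 ≈ 6.1677e+5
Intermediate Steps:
E = 15409145/3797528 (E = 3 - 4016561/(-3797528) = 3 - 4016561*(-1)/3797528 = 3 - 1*(-4016561/3797528) = 3 + 4016561/3797528 = 15409145/3797528 ≈ 4.0577)
E + (318 + U*Y) = 15409145/3797528 + (318 + 564*1093) = 15409145/3797528 + (318 + 616452) = 15409145/3797528 + 616770 = 2342216753705/3797528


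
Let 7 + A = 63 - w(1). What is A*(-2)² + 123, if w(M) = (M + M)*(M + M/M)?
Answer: 331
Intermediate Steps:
w(M) = 2*M*(1 + M) (w(M) = (2*M)*(M + 1) = (2*M)*(1 + M) = 2*M*(1 + M))
A = 52 (A = -7 + (63 - 2*(1 + 1)) = -7 + (63 - 2*2) = -7 + (63 - 1*4) = -7 + (63 - 4) = -7 + 59 = 52)
A*(-2)² + 123 = 52*(-2)² + 123 = 52*4 + 123 = 208 + 123 = 331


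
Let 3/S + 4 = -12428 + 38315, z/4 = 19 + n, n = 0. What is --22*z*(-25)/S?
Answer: -1081909400/3 ≈ -3.6064e+8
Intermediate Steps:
z = 76 (z = 4*(19 + 0) = 4*19 = 76)
S = 3/25883 (S = 3/(-4 + (-12428 + 38315)) = 3/(-4 + 25887) = 3/25883 ≈ 0.00011591)
--22*z*(-25)/S = --22*76*(-25)/3/25883 = -(-1672*(-25))*25883/3 = -41800*25883/3 = -1*1081909400/3 = -1081909400/3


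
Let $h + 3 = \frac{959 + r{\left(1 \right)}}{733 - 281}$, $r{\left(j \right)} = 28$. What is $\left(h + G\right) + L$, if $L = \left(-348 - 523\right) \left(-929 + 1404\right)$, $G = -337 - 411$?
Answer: $- \frac{187342165}{452} \approx -4.1447 \cdot 10^{5}$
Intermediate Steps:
$G = -748$
$h = - \frac{369}{452}$ ($h = -3 + \frac{959 + 28}{733 - 281} = -3 + \frac{987}{452} = - \frac{369}{452} \approx -0.81637$)
$L = -413725$ ($L = \left(-871\right) 475 = -413725$)
$\left(h + G\right) + L = \left(- \frac{369}{452} - 748\right) - 413725 = - \frac{338465}{452} - 413725 = - \frac{187342165}{452}$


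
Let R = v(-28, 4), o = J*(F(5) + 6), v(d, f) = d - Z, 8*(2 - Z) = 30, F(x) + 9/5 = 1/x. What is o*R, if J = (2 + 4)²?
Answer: -4158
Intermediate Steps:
F(x) = -9/5 + 1/x
Z = -7/4 (Z = 2 - ⅛*30 = 2 - 15/4 = -7/4 ≈ -1.7500)
v(d, f) = 7/4 + d (v(d, f) = d - 1*(-7/4) = d + 7/4 = 7/4 + d)
J = 36 (J = 6² = 36)
o = 792/5 (o = 36*((-9/5 + 1/5) + 6) = 36*((-9/5 + ⅕) + 6) = 36*(-8/5 + 6) = 36*(22/5) = 792/5 ≈ 158.40)
R = -105/4 (R = 7/4 - 28 = -105/4 ≈ -26.250)
o*R = (792/5)*(-105/4) = -4158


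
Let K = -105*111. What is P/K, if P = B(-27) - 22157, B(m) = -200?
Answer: 22357/11655 ≈ 1.9182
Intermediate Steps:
K = -11655
P = -22357 (P = -200 - 22157 = -22357)
P/K = -22357/(-11655) = -22357*(-1/11655) = 22357/11655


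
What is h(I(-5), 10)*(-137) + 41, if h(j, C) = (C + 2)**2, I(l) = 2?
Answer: -19687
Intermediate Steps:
h(j, C) = (2 + C)**2
h(I(-5), 10)*(-137) + 41 = (2 + 10)**2*(-137) + 41 = 12**2*(-137) + 41 = 144*(-137) + 41 = -19728 + 41 = -19687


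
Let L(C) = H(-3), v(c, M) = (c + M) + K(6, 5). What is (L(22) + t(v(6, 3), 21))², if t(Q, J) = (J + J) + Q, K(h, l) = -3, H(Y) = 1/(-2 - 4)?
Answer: 82369/36 ≈ 2288.0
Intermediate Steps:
H(Y) = -⅙ (H(Y) = 1/(-6) = -⅙)
v(c, M) = -3 + M + c (v(c, M) = (c + M) - 3 = (M + c) - 3 = -3 + M + c)
t(Q, J) = Q + 2*J (t(Q, J) = 2*J + Q = Q + 2*J)
L(C) = -⅙
(L(22) + t(v(6, 3), 21))² = (-⅙ + ((-3 + 3 + 6) + 2*21))² = (-⅙ + (6 + 42))² = (-⅙ + 48)² = (287/6)² = 82369/36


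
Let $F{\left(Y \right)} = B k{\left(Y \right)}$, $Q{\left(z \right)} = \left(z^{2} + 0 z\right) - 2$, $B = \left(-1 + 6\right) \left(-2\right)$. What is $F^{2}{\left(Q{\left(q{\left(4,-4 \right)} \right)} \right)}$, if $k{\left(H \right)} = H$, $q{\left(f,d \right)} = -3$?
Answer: $4900$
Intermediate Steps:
$B = -10$ ($B = 5 \left(-2\right) = -10$)
$Q{\left(z \right)} = -2 + z^{2}$ ($Q{\left(z \right)} = \left(z^{2} + 0\right) - 2 = z^{2} - 2 = -2 + z^{2}$)
$F{\left(Y \right)} = - 10 Y$
$F^{2}{\left(Q{\left(q{\left(4,-4 \right)} \right)} \right)} = \left(- 10 \left(-2 + \left(-3\right)^{2}\right)\right)^{2} = \left(- 10 \left(-2 + 9\right)\right)^{2} = \left(\left(-10\right) 7\right)^{2} = \left(-70\right)^{2} = 4900$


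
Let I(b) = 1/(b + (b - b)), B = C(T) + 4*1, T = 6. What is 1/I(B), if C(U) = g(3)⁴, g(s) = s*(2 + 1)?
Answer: 6565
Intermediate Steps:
g(s) = 3*s (g(s) = s*3 = 3*s)
C(U) = 6561 (C(U) = (3*3)⁴ = 9⁴ = 6561)
B = 6565 (B = 6561 + 4*1 = 6561 + 4 = 6565)
I(b) = 1/b (I(b) = 1/(b + 0) = 1/b)
1/I(B) = 1/(1/6565) = 6565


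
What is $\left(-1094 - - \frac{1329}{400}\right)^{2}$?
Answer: $\frac{190332385441}{160000} \approx 1.1896 \cdot 10^{6}$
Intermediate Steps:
$\left(-1094 - - \frac{1329}{400}\right)^{2} = \left(-1094 + \frac{1329}{400}\right)^{2} = \left(- \frac{436271}{400}\right)^{2} = \frac{190332385441}{160000}$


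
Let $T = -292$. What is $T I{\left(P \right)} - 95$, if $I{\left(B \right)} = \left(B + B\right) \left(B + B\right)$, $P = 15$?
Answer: $-262895$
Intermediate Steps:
$I{\left(B \right)} = 4 B^{2}$ ($I{\left(B \right)} = 2 B 2 B = 4 B^{2}$)
$T I{\left(P \right)} - 95 = - 292 \cdot 4 \cdot 15^{2} - 95 = - 292 \cdot 4 \cdot 225 - 95 = \left(-292\right) 900 - 95 = -262800 - 95 = -262895$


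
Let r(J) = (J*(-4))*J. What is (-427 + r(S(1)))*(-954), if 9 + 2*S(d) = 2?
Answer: 454104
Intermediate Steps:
S(d) = -7/2 (S(d) = -9/2 + (½)*2 = -9/2 + 1 = -7/2)
r(J) = -4*J² (r(J) = (-4*J)*J = -4*J²)
(-427 + r(S(1)))*(-954) = (-427 - 4*(-7/2)²)*(-954) = (-427 - 4*49/4)*(-954) = (-427 - 49)*(-954) = -476*(-954) = 454104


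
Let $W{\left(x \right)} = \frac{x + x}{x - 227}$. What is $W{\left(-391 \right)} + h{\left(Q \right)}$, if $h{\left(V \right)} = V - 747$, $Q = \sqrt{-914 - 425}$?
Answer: $- \frac{230432}{309} + i \sqrt{1339} \approx -745.73 + 36.592 i$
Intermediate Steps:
$Q = i \sqrt{1339}$ ($Q = \sqrt{-1339} = i \sqrt{1339} \approx 36.592 i$)
$W{\left(x \right)} = \frac{2 x}{-227 + x}$
$h{\left(V \right)} = -747 + V$
$W{\left(-391 \right)} + h{\left(Q \right)} = 2 \left(-391\right) \frac{1}{-227 - 391} - \left(747 - i \sqrt{1339}\right) = 2 \left(-391\right) \frac{1}{-618} - \left(747 - i \sqrt{1339}\right) = 2 \left(-391\right) \left(- \frac{1}{618}\right) - \left(747 - i \sqrt{1339}\right) = \frac{391}{309} - \left(747 - i \sqrt{1339}\right) = - \frac{230432}{309} + i \sqrt{1339}$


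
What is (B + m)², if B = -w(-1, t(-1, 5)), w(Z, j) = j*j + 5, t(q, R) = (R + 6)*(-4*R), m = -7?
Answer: 2343721744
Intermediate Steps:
t(q, R) = -4*R*(6 + R) (t(q, R) = (6 + R)*(-4*R) = -4*R*(6 + R))
w(Z, j) = 5 + j² (w(Z, j) = j² + 5 = 5 + j²)
B = -48405 (B = -(5 + (-4*5*(6 + 5))²) = -(5 + (-4*5*11)²) = -(5 + (-220)²) = -(5 + 48400) = -1*48405 = -48405)
(B + m)² = (-48405 - 7)² = (-48412)² = 2343721744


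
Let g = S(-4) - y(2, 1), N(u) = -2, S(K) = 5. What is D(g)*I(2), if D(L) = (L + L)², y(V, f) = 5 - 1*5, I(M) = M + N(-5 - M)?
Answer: 0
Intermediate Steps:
I(M) = -2 + M (I(M) = M - 2 = -2 + M)
y(V, f) = 0 (y(V, f) = 5 - 5 = 0)
g = 5 (g = 5 - 1*0 = 5 + 0 = 5)
D(L) = 4*L² (D(L) = (2*L)² = 4*L²)
D(g)*I(2) = (4*5²)*(-2 + 2) = (4*25)*0 = 100*0 = 0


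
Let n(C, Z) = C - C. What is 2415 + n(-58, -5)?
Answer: 2415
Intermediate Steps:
n(C, Z) = 0
2415 + n(-58, -5) = 2415 + 0 = 2415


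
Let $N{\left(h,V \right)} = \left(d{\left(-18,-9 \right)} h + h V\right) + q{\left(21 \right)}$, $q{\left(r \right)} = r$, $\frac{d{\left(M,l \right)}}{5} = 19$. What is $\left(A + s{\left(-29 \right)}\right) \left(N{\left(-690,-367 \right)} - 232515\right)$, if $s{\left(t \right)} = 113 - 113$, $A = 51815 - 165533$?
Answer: $5096158452$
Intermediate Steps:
$A = -113718$ ($A = 51815 - 165533 = -113718$)
$d{\left(M,l \right)} = 95$ ($d{\left(M,l \right)} = 5 \cdot 19 = 95$)
$N{\left(h,V \right)} = 21 + 95 h + V h$ ($N{\left(h,V \right)} = \left(95 h + h V\right) + 21 = \left(95 h + V h\right) + 21 = 21 + 95 h + V h$)
$s{\left(t \right)} = 0$
$\left(A + s{\left(-29 \right)}\right) \left(N{\left(-690,-367 \right)} - 232515\right) = \left(-113718 + 0\right) \left(\left(21 + 95 \left(-690\right) - -253230\right) - 232515\right) = - 113718 \left(\left(21 - 65550 + 253230\right) - 232515\right) = - 113718 \left(187701 - 232515\right) = \left(-113718\right) \left(-44814\right) = 5096158452$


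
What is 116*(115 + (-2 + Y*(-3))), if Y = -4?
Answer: 14500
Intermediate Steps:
116*(115 + (-2 + Y*(-3))) = 116*(115 + (-2 - 4*(-3))) = 116*(115 + (-2 + 12)) = 116*(115 + 10) = 116*125 = 14500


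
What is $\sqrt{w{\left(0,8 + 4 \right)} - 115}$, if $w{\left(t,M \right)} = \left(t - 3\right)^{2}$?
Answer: $i \sqrt{106} \approx 10.296 i$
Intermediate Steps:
$w{\left(t,M \right)} = \left(-3 + t\right)^{2}$
$\sqrt{w{\left(0,8 + 4 \right)} - 115} = \sqrt{\left(-3 + 0\right)^{2} - 115} = \sqrt{\left(-3\right)^{2} - 115} = \sqrt{9 - 115} = \sqrt{-106} = i \sqrt{106}$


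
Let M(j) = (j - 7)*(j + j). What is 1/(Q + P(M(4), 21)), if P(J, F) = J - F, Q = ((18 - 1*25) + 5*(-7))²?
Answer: 1/1719 ≈ 0.00058173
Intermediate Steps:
M(j) = 2*j*(-7 + j) (M(j) = (-7 + j)*(2*j) = 2*j*(-7 + j))
Q = 1764 (Q = ((18 - 25) - 35)² = (-7 - 35)² = (-42)² = 1764)
1/(Q + P(M(4), 21)) = 1/(1764 + (2*4*(-7 + 4) - 1*21)) = 1/(1764 + (2*4*(-3) - 21)) = 1/(1764 + (-24 - 21)) = 1/(1764 - 45) = 1/1719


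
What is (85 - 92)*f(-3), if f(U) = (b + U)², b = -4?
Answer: -343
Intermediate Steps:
f(U) = (-4 + U)²
(85 - 92)*f(-3) = (85 - 92)*(-4 - 3)² = -7*(-7)² = -7*49 = -343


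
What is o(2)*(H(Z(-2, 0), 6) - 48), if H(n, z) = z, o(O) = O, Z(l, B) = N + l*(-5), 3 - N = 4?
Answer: -84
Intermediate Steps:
N = -1 (N = 3 - 1*4 = 3 - 4 = -1)
Z(l, B) = -1 - 5*l (Z(l, B) = -1 + l*(-5) = -1 - 5*l)
o(2)*(H(Z(-2, 0), 6) - 48) = 2*(6 - 48) = 2*(-42) = -84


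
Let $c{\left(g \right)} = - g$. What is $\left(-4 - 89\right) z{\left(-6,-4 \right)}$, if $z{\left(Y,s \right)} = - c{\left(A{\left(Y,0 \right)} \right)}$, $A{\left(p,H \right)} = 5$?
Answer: $-465$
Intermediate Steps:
$z{\left(Y,s \right)} = 5$ ($z{\left(Y,s \right)} = - \left(-1\right) 5 = \left(-1\right) \left(-5\right) = 5$)
$\left(-4 - 89\right) z{\left(-6,-4 \right)} = \left(-4 - 89\right) 5 = \left(-93\right) 5 = -465$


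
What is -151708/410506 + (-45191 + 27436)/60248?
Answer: -8214318807/12366082744 ≈ -0.66426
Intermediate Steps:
-151708/410506 + (-45191 + 27436)/60248 = -151708*1/410506 - 17755*1/60248 = -75854/205253 - 17755/60248 = -8214318807/12366082744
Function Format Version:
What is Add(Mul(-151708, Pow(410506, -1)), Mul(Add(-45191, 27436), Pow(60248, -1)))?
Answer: Rational(-8214318807, 12366082744) ≈ -0.66426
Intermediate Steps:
Add(Mul(-151708, Pow(410506, -1)), Mul(Add(-45191, 27436), Pow(60248, -1))) = Add(Mul(-151708, Rational(1, 410506)), Mul(-17755, Rational(1, 60248))) = Add(Rational(-75854, 205253), Rational(-17755, 60248)) = Rational(-8214318807, 12366082744)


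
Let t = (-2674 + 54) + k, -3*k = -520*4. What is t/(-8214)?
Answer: 2890/12321 ≈ 0.23456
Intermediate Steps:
k = 2080/3 (k = -(-520)*4/3 = -⅓*(-2080) = 2080/3 ≈ 693.33)
t = -5780/3 (t = (-2674 + 54) + 2080/3 = -2620 + 2080/3 = -5780/3 ≈ -1926.7)
t/(-8214) = -5780/3/(-8214) = -5780/3*(-1/8214) = 2890/12321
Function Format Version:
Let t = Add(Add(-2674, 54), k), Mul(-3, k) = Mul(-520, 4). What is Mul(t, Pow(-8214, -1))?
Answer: Rational(2890, 12321) ≈ 0.23456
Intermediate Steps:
k = Rational(2080, 3) (k = Mul(Rational(-1, 3), Mul(-520, 4)) = Mul(Rational(-1, 3), -2080) = Rational(2080, 3) ≈ 693.33)
t = Rational(-5780, 3) (t = Add(Add(-2674, 54), Rational(2080, 3)) = Add(-2620, Rational(2080, 3)) = Rational(-5780, 3) ≈ -1926.7)
Mul(t, Pow(-8214, -1)) = Mul(Rational(-5780, 3), Pow(-8214, -1)) = Mul(Rational(-5780, 3), Rational(-1, 8214)) = Rational(2890, 12321)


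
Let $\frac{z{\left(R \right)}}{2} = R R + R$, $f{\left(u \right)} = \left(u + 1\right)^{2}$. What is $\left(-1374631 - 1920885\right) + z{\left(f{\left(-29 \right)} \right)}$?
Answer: $-2064636$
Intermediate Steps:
$f{\left(u \right)} = \left(1 + u\right)^{2}$
$z{\left(R \right)} = 2 R + 2 R^{2}$ ($z{\left(R \right)} = 2 \left(R R + R\right) = 2 \left(R^{2} + R\right) = 2 \left(R + R^{2}\right) = 2 R + 2 R^{2}$)
$\left(-1374631 - 1920885\right) + z{\left(f{\left(-29 \right)} \right)} = \left(-1374631 - 1920885\right) + 2 \left(1 - 29\right)^{2} \left(1 + \left(1 - 29\right)^{2}\right) = -3295516 + 2 \left(-28\right)^{2} \left(1 + \left(-28\right)^{2}\right) = -3295516 + 2 \cdot 784 \left(1 + 784\right) = -3295516 + 2 \cdot 784 \cdot 785 = -3295516 + 1230880 = -2064636$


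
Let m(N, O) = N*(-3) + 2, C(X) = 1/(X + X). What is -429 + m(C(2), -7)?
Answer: -1711/4 ≈ -427.75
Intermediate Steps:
C(X) = 1/(2*X)
m(N, O) = 2 - 3*N (m(N, O) = -3*N + 2 = 2 - 3*N)
-429 + m(C(2), -7) = -429 + (2 - 3/(2*2)) = -429 + (2 - 3*¼) = -429 + (2 - ¾) = -429 + 5/4 = -1711/4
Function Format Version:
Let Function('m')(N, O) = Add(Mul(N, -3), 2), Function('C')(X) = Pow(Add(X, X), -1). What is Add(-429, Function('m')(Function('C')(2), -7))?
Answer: Rational(-1711, 4) ≈ -427.75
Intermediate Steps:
Function('C')(X) = Mul(Rational(1, 2), Pow(X, -1)) (Function('C')(X) = Pow(Mul(2, X), -1) = Mul(Rational(1, 2), Pow(X, -1)))
Function('m')(N, O) = Add(2, Mul(-3, N)) (Function('m')(N, O) = Add(Mul(-3, N), 2) = Add(2, Mul(-3, N)))
Add(-429, Function('m')(Function('C')(2), -7)) = Add(-429, Add(2, Mul(-3, Mul(Rational(1, 2), Pow(2, -1))))) = Add(-429, Add(2, Mul(-3, Mul(Rational(1, 2), Rational(1, 2))))) = Add(-429, Add(2, Mul(-3, Rational(1, 4)))) = Add(-429, Add(2, Rational(-3, 4))) = Add(-429, Rational(5, 4)) = Rational(-1711, 4)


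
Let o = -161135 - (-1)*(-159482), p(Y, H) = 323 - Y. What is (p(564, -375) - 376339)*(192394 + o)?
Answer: 48286217340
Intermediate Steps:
o = -320617 (o = -161135 - 1*159482 = -161135 - 159482 = -320617)
(p(564, -375) - 376339)*(192394 + o) = ((323 - 1*564) - 376339)*(192394 - 320617) = ((323 - 564) - 376339)*(-128223) = (-241 - 376339)*(-128223) = -376580*(-128223) = 48286217340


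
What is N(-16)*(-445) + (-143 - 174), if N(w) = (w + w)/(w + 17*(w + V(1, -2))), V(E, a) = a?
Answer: -58157/161 ≈ -361.22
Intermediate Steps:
N(w) = 2*w/(-34 + 18*w) (N(w) = (w + w)/(w + 17*(w - 2)) = (2*w)/(w + 17*(-2 + w)) = (2*w)/(w + (-34 + 17*w)) = (2*w)/(-34 + 18*w) = 2*w/(-34 + 18*w))
N(-16)*(-445) + (-143 - 174) = -16/(-17 + 9*(-16))*(-445) + (-143 - 174) = -16/(-17 - 144)*(-445) - 317 = -16/(-161)*(-445) - 317 = -16*(-1/161)*(-445) - 317 = (16/161)*(-445) - 317 = -7120/161 - 317 = -58157/161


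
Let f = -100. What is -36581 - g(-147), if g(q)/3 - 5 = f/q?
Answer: -1793304/49 ≈ -36598.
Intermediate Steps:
g(q) = 15 - 300/q (g(q) = 15 + 3*(-100/q) = 15 - 300/q)
-36581 - g(-147) = -36581 - (15 - 300/(-147)) = -36581 - (15 - 300*(-1/147)) = -36581 - (15 + 100/49) = -36581 - 1*835/49 = -36581 - 835/49 = -1793304/49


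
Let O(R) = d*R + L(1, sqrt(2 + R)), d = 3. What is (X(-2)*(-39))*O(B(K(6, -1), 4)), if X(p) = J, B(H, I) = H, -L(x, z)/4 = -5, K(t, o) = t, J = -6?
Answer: 8892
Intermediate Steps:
L(x, z) = 20 (L(x, z) = -4*(-5) = 20)
X(p) = -6
O(R) = 20 + 3*R (O(R) = 3*R + 20 = 20 + 3*R)
(X(-2)*(-39))*O(B(K(6, -1), 4)) = (-6*(-39))*(20 + 3*6) = 234*(20 + 18) = 234*38 = 8892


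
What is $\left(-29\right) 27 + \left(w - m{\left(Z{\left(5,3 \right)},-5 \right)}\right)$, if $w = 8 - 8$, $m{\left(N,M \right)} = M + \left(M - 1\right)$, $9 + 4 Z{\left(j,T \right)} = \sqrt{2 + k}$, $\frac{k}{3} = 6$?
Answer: $-772$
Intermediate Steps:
$k = 18$ ($k = 3 \cdot 6 = 18$)
$Z{\left(j,T \right)} = - \frac{9}{4} + \frac{\sqrt{5}}{2}$ ($Z{\left(j,T \right)} = - \frac{9}{4} + \frac{\sqrt{2 + 18}}{4} = - \frac{9}{4} + \frac{\sqrt{20}}{4} = - \frac{9}{4} + \frac{2 \sqrt{5}}{4} = - \frac{9}{4} + \frac{\sqrt{5}}{2}$)
$m{\left(N,M \right)} = -1 + 2 M$ ($m{\left(N,M \right)} = M + \left(M - 1\right) = M + \left(-1 + M\right) = -1 + 2 M$)
$w = 0$ ($w = 8 - 8 = 0$)
$\left(-29\right) 27 + \left(w - m{\left(Z{\left(5,3 \right)},-5 \right)}\right) = \left(-29\right) 27 - \left(-1 + 2 \left(-5\right)\right) = -783 + \left(0 - \left(-1 - 10\right)\right) = -783 + \left(0 - -11\right) = -783 + \left(0 + 11\right) = -783 + 11 = -772$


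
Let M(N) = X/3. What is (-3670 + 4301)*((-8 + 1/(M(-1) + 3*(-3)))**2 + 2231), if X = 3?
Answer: 92762679/64 ≈ 1.4494e+6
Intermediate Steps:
M(N) = 1 (M(N) = 3/3 = 3*(1/3) = 1)
(-3670 + 4301)*((-8 + 1/(M(-1) + 3*(-3)))**2 + 2231) = (-3670 + 4301)*((-8 + 1/(1 + 3*(-3)))**2 + 2231) = 631*((-8 + 1/(1 - 9))**2 + 2231) = 631*((-8 + 1/(-8))**2 + 2231) = 631*((-8 - 1/8)**2 + 2231) = 631*((-65/8)**2 + 2231) = 631*(4225/64 + 2231) = 631*(147009/64) = 92762679/64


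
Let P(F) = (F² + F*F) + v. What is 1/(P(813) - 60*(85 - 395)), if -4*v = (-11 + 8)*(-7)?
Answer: 4/5362131 ≈ 7.4597e-7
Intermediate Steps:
v = -21/4 (v = -(-11 + 8)*(-7)/4 = -(-3)*(-7)/4 = -¼*21 = -21/4 ≈ -5.2500)
P(F) = -21/4 + 2*F² (P(F) = (F² + F*F) - 21/4 = (F² + F²) - 21/4 = 2*F² - 21/4 = -21/4 + 2*F²)
1/(P(813) - 60*(85 - 395)) = 1/((-21/4 + 2*813²) - 60*(85 - 395)) = 1/((-21/4 + 2*660969) - 60*(-310)) = 1/((-21/4 + 1321938) + 18600) = 1/(5287731/4 + 18600) = 1/(5362131/4) = 4/5362131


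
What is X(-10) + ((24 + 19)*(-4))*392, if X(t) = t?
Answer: -67434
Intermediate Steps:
X(-10) + ((24 + 19)*(-4))*392 = -10 + ((24 + 19)*(-4))*392 = -10 + (43*(-4))*392 = -10 - 172*392 = -10 - 67424 = -67434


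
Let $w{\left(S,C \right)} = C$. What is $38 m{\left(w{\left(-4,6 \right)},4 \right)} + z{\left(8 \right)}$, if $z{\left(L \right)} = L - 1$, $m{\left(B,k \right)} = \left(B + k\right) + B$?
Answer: $615$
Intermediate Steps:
$m{\left(B,k \right)} = k + 2 B$
$z{\left(L \right)} = -1 + L$ ($z{\left(L \right)} = L - 1 = -1 + L$)
$38 m{\left(w{\left(-4,6 \right)},4 \right)} + z{\left(8 \right)} = 38 \left(4 + 2 \cdot 6\right) + \left(-1 + 8\right) = 38 \left(4 + 12\right) + 7 = 38 \cdot 16 + 7 = 608 + 7 = 615$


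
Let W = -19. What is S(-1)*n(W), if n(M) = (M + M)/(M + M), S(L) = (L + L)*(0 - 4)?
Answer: 8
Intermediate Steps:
S(L) = -8*L (S(L) = (2*L)*(-4) = -8*L)
n(M) = 1 (n(M) = (2*M)/((2*M)) = (2*M)*(1/(2*M)) = 1)
S(-1)*n(W) = -8*(-1)*1 = 8*1 = 8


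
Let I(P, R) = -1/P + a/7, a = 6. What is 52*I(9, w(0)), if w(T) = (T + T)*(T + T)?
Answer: 2444/63 ≈ 38.794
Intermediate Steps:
w(T) = 4*T² (w(T) = (2*T)*(2*T) = 4*T²)
I(P, R) = 6/7 - 1/P (I(P, R) = -1/P + 6/7 = 6/7 - 1/P)
52*I(9, w(0)) = 52*(6/7 - 1/9) = 52*(6/7 - 1*⅑) = 52*(6/7 - ⅑) = 52*(47/63) = 2444/63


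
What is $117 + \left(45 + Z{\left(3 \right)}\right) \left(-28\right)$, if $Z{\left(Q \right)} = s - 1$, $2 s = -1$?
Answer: $-1101$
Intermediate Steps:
$s = - \frac{1}{2}$ ($s = \frac{1}{2} \left(-1\right) = - \frac{1}{2} \approx -0.5$)
$Z{\left(Q \right)} = - \frac{3}{2}$ ($Z{\left(Q \right)} = - \frac{1}{2} - 1 = - \frac{3}{2}$)
$117 + \left(45 + Z{\left(3 \right)}\right) \left(-28\right) = 117 + \left(45 - \frac{3}{2}\right) \left(-28\right) = 117 + \frac{87}{2} \left(-28\right) = 117 - 1218 = -1101$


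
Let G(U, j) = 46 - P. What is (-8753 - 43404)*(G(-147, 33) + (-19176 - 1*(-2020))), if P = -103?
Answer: 887034099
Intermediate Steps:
G(U, j) = 149 (G(U, j) = 46 - 1*(-103) = 46 + 103 = 149)
(-8753 - 43404)*(G(-147, 33) + (-19176 - 1*(-2020))) = (-8753 - 43404)*(149 + (-19176 - 1*(-2020))) = -52157*(149 + (-19176 + 2020)) = -52157*(149 - 17156) = -52157*(-17007) = 887034099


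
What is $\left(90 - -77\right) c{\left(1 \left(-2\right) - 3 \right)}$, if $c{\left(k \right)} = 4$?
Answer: $668$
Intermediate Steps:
$\left(90 - -77\right) c{\left(1 \left(-2\right) - 3 \right)} = \left(90 - -77\right) 4 = \left(90 + 77\right) 4 = 167 \cdot 4 = 668$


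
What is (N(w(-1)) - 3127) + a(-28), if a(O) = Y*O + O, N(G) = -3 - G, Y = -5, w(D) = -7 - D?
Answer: -3012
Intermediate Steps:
a(O) = -4*O (a(O) = -5*O + O = -4*O)
(N(w(-1)) - 3127) + a(-28) = ((-3 - (-7 - 1*(-1))) - 3127) - 4*(-28) = ((-3 - (-7 + 1)) - 3127) + 112 = ((-3 - 1*(-6)) - 3127) + 112 = ((-3 + 6) - 3127) + 112 = (3 - 3127) + 112 = -3124 + 112 = -3012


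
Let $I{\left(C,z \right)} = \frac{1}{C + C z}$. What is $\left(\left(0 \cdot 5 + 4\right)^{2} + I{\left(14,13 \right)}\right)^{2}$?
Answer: $\frac{9840769}{38416} \approx 256.16$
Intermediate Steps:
$\left(\left(0 \cdot 5 + 4\right)^{2} + I{\left(14,13 \right)}\right)^{2} = \left(\left(0 \cdot 5 + 4\right)^{2} + \frac{1}{14 \left(1 + 13\right)}\right)^{2} = \left(\left(0 + 4\right)^{2} + \frac{1}{14 \cdot 14}\right)^{2} = \left(4^{2} + \frac{1}{14} \cdot \frac{1}{14}\right)^{2} = \left(16 + \frac{1}{196}\right)^{2} = \left(\frac{3137}{196}\right)^{2} = \frac{9840769}{38416}$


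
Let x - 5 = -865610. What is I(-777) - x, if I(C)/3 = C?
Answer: 863274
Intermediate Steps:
x = -865605 (x = 5 - 865610 = -865605)
I(C) = 3*C
I(-777) - x = 3*(-777) - 1*(-865605) = -2331 + 865605 = 863274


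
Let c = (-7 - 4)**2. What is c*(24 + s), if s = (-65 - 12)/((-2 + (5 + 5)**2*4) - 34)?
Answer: 149677/52 ≈ 2878.4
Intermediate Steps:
s = -11/52 (s = -77/((-2 + 10**2*4) - 34) = -77/((-2 + 100*4) - 34) = -77/((-2 + 400) - 34) = -77/(398 - 34) = -77/364 = -77*1/364 = -11/52 ≈ -0.21154)
c = 121 (c = (-11)**2 = 121)
c*(24 + s) = 121*(24 - 11/52) = 121*(1237/52) = 149677/52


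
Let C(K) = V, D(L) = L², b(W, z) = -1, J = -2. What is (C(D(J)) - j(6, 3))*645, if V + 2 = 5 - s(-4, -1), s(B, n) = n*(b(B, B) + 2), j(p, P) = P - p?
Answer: 4515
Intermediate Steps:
s(B, n) = n (s(B, n) = n*(-1 + 2) = n*1 = n)
V = 4 (V = -2 + (5 - 1*(-1)) = -2 + (5 + 1) = -2 + 6 = 4)
C(K) = 4
(C(D(J)) - j(6, 3))*645 = (4 - (3 - 1*6))*645 = (4 - (3 - 6))*645 = (4 - 1*(-3))*645 = (4 + 3)*645 = 7*645 = 4515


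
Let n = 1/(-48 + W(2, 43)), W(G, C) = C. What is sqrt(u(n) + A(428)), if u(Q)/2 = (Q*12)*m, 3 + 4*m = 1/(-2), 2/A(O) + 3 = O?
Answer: sqrt(30379)/85 ≈ 2.0505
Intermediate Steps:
A(O) = 2/(-3 + O)
m = -7/8 (m = -3/4 + (1/4)/(-2) = -3/4 + (1/4)*(-1/2) = -3/4 - 1/8 = -7/8 ≈ -0.87500)
n = -1/5 (n = 1/(-48 + 43) = 1/(-5) = -1/5 ≈ -0.20000)
u(Q) = -21*Q (u(Q) = 2*((Q*12)*(-7/8)) = 2*((12*Q)*(-7/8)) = 2*(-21*Q/2) = -21*Q)
sqrt(u(n) + A(428)) = sqrt(-21*(-1/5) + 2/(-3 + 428)) = sqrt(21/5 + 2/425) = sqrt(1787/425) = sqrt(30379)/85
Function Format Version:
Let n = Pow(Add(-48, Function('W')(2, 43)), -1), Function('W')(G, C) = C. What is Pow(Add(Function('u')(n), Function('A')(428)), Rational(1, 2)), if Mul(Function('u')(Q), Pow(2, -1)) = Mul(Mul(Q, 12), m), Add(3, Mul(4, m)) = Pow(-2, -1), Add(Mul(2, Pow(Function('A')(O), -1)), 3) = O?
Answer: Mul(Rational(1, 85), Pow(30379, Rational(1, 2))) ≈ 2.0505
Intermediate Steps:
Function('A')(O) = Mul(2, Pow(Add(-3, O), -1))
m = Rational(-7, 8) (m = Add(Rational(-3, 4), Mul(Rational(1, 4), Pow(-2, -1))) = Add(Rational(-3, 4), Mul(Rational(1, 4), Rational(-1, 2))) = Add(Rational(-3, 4), Rational(-1, 8)) = Rational(-7, 8) ≈ -0.87500)
n = Rational(-1, 5) (n = Pow(Add(-48, 43), -1) = Pow(-5, -1) = Rational(-1, 5) ≈ -0.20000)
Function('u')(Q) = Mul(-21, Q) (Function('u')(Q) = Mul(2, Mul(Mul(Q, 12), Rational(-7, 8))) = Mul(2, Mul(Mul(12, Q), Rational(-7, 8))) = Mul(2, Mul(Rational(-21, 2), Q)) = Mul(-21, Q))
Pow(Add(Function('u')(n), Function('A')(428)), Rational(1, 2)) = Pow(Add(Mul(-21, Rational(-1, 5)), Mul(2, Pow(Add(-3, 428), -1))), Rational(1, 2)) = Pow(Add(Rational(21, 5), Mul(2, Pow(425, -1))), Rational(1, 2)) = Pow(Add(Rational(21, 5), Mul(2, Rational(1, 425))), Rational(1, 2)) = Pow(Add(Rational(21, 5), Rational(2, 425)), Rational(1, 2)) = Pow(Rational(1787, 425), Rational(1, 2)) = Mul(Rational(1, 85), Pow(30379, Rational(1, 2)))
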